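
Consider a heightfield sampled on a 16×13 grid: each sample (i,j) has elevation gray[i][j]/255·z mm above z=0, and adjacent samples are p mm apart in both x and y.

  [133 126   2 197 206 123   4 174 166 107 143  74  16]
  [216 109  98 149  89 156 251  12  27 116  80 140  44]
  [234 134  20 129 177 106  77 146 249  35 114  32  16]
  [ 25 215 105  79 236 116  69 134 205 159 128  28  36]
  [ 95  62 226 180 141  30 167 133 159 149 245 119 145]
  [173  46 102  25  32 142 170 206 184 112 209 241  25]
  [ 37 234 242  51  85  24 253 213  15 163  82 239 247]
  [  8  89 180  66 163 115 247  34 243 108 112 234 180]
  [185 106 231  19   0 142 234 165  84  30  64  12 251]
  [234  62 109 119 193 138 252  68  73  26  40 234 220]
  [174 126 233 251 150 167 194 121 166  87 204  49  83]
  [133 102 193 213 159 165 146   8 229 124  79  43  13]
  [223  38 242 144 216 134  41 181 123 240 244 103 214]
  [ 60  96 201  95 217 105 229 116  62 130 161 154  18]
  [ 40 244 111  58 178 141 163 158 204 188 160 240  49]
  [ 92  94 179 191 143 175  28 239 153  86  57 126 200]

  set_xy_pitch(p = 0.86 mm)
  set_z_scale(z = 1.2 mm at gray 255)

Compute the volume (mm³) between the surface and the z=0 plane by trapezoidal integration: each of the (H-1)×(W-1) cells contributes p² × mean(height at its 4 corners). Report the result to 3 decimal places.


83.931

height_mm = gray/255 × 1.2; cell vol = 0.86² × mean(4 corners)
unit = 0.86² × 1.2 / (4×255) = 0.000870118 mm³ per gray-sum
row 0: Σ corner-gray over 12 cells = 5507  → 4.7917
row 1: Σ corner-gray over 12 cells = 5402  → 4.7004
row 2: Σ corner-gray over 12 cells = 5697  → 4.9571
row 3: Σ corner-gray over 12 cells = 6471  → 5.6305
row 4: Σ corner-gray over 12 cells = 6598  → 5.7410
row 5: Σ corner-gray over 12 cells = 6622  → 5.7619
row 6: Σ corner-gray over 12 cells = 6856  → 5.9655
row 7: Σ corner-gray over 12 cells = 5980  → 5.2033
row 8: Σ corner-gray over 12 cells = 5692  → 4.9527
row 9: Σ corner-gray over 12 cells = 6835  → 5.9473
row 10: Σ corner-gray over 12 cells = 6821  → 5.9351
row 11: Σ corner-gray over 12 cells = 6917  → 6.0186
row 12: Σ corner-gray over 12 cells = 7059  → 6.1422
row 13: Σ corner-gray over 12 cells = 6989  → 6.0813
row 14: Σ corner-gray over 12 cells = 7013  → 6.1021
Σ rows: total corner-gray = 96459  → 83.9307 mm³


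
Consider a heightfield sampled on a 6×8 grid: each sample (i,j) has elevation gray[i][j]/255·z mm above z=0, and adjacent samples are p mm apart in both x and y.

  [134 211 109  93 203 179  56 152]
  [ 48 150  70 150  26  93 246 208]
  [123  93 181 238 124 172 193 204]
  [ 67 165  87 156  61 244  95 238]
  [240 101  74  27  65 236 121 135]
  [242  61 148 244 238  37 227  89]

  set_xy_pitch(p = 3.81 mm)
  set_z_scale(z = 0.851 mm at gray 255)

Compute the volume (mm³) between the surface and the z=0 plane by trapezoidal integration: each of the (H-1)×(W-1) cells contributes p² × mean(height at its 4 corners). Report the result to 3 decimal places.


235.280

height_mm = gray/255 × 0.851; cell vol = 3.81² × mean(4 corners)
unit = 3.81² × 0.851 / (4×255) = 0.012111 mm³ per gray-sum
row 0: Σ corner-gray over 7 cells = 3714  → 44.9802
row 1: Σ corner-gray over 7 cells = 4055  → 49.1100
row 2: Σ corner-gray over 7 cells = 4250  → 51.4717
row 3: Σ corner-gray over 7 cells = 3544  → 42.9213
row 4: Σ corner-gray over 7 cells = 3864  → 46.7968
Σ rows: total corner-gray = 19427  → 235.2800 mm³


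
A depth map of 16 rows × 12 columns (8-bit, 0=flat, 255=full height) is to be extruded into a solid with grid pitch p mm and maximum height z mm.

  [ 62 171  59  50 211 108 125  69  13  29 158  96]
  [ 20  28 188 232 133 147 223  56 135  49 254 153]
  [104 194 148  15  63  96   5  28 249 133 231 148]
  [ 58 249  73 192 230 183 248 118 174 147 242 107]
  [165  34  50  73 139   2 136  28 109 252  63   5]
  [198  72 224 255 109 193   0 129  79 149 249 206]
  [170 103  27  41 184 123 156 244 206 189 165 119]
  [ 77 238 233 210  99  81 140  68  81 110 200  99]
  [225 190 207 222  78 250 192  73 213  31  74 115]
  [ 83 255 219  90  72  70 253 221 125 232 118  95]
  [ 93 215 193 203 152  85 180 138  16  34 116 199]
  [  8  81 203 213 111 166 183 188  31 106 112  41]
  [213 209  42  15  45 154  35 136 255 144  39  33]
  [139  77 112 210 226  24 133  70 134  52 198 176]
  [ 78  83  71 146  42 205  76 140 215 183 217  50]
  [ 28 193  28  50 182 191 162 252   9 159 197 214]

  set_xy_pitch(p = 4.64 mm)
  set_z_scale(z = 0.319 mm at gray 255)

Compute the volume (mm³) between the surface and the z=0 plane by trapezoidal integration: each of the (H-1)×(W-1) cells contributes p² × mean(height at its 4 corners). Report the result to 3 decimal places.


597.955

height_mm = gray/255 × 0.319; cell vol = 4.64² × mean(4 corners)
unit = 4.64² × 0.319 / (4×255) = 0.00673328 mm³ per gray-sum
row 0: Σ corner-gray over 11 cells = 5207  → 35.0602
row 1: Σ corner-gray over 11 cells = 5639  → 37.9689
row 2: Σ corner-gray over 11 cells = 6453  → 43.4498
row 3: Σ corner-gray over 11 cells = 5819  → 39.1809
row 4: Σ corner-gray over 11 cells = 5264  → 35.4440
row 5: Σ corner-gray over 11 cells = 6487  → 43.6788
row 6: Σ corner-gray over 11 cells = 6261  → 42.1570
row 7: Σ corner-gray over 11 cells = 6496  → 43.7394
row 8: Σ corner-gray over 11 cells = 6888  → 46.3788
row 9: Σ corner-gray over 11 cells = 6444  → 43.3892
row 10: Σ corner-gray over 11 cells = 5793  → 39.0059
row 11: Σ corner-gray over 11 cells = 5231  → 35.2218
row 12: Σ corner-gray over 11 cells = 5181  → 34.8851
row 13: Σ corner-gray over 11 cells = 5671  → 38.1844
row 14: Σ corner-gray over 11 cells = 5972  → 40.2111
Σ rows: total corner-gray = 88806  → 597.9554 mm³


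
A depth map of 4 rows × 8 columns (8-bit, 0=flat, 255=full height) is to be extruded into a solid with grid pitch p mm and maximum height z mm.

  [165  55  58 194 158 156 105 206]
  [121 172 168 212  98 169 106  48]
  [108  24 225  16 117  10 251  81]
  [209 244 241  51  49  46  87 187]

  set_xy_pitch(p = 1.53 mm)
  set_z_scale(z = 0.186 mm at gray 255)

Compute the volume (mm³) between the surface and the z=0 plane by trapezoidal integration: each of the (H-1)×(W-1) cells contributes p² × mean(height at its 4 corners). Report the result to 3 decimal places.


height_mm = gray/255 × 0.186; cell vol = 1.53² × mean(4 corners)
unit = 1.53² × 0.186 / (4×255) = 0.00042687 mm³ per gray-sum
row 0: Σ corner-gray over 7 cells = 3842  → 1.6400
row 1: Σ corner-gray over 7 cells = 3494  → 1.4915
row 2: Σ corner-gray over 7 cells = 3307  → 1.4117
Σ rows: total corner-gray = 10643  → 4.5432 mm³

4.543


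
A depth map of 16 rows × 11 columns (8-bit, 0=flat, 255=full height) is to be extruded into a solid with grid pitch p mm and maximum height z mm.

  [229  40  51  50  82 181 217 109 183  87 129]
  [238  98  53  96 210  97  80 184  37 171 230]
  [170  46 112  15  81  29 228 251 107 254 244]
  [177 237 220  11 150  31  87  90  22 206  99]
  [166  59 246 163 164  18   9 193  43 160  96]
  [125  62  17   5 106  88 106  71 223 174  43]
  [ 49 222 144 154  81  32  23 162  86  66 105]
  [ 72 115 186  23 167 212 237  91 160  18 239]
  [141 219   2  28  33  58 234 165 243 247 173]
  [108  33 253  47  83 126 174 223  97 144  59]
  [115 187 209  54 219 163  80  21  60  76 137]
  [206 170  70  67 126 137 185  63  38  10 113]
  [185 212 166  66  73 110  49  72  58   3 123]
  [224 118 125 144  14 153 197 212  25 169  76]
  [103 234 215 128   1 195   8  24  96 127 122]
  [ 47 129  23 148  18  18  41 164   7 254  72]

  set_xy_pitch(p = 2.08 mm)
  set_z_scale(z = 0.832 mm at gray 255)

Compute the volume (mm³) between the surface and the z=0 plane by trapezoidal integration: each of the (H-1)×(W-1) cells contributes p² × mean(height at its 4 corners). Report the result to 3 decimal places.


height_mm = gray/255 × 0.832; cell vol = 2.08² × mean(4 corners)
unit = 2.08² × 0.832 / (4×255) = 0.00352899 mm³ per gray-sum
row 0: Σ corner-gray over 10 cells = 4878  → 17.2144
row 1: Σ corner-gray over 10 cells = 5180  → 18.2801
row 2: Σ corner-gray over 10 cells = 5044  → 17.8002
row 3: Σ corner-gray over 10 cells = 4756  → 16.7839
row 4: Σ corner-gray over 10 cells = 4244  → 14.9770
row 5: Σ corner-gray over 10 cells = 3966  → 13.9960
row 6: Σ corner-gray over 10 cells = 4823  → 17.0203
row 7: Σ corner-gray over 10 cells = 5501  → 19.4129
row 8: Σ corner-gray over 10 cells = 5299  → 18.7001
row 9: Σ corner-gray over 10 cells = 4917  → 17.3520
row 10: Σ corner-gray over 10 cells = 4441  → 15.6722
row 11: Σ corner-gray over 10 cells = 3977  → 14.0348
row 12: Σ corner-gray over 10 cells = 4540  → 16.0216
row 13: Σ corner-gray over 10 cells = 4895  → 17.2744
row 14: Σ corner-gray over 10 cells = 4004  → 14.1301
Σ rows: total corner-gray = 70465  → 248.6699 mm³

248.670


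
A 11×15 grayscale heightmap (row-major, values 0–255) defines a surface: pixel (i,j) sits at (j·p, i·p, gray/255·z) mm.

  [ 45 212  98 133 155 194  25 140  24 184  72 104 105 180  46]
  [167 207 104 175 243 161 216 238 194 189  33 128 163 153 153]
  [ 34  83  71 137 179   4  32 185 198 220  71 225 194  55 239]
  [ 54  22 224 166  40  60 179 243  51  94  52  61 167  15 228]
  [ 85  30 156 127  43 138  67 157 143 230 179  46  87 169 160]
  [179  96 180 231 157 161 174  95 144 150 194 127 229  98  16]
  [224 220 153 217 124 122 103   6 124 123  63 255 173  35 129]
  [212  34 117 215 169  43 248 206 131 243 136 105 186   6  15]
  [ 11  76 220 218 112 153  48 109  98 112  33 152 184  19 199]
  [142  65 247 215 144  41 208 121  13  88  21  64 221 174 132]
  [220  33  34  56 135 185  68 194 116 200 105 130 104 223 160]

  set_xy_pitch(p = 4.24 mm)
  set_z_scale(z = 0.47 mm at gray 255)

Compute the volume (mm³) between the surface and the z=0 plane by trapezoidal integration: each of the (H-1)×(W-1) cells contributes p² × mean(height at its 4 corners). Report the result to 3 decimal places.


611.833

height_mm = gray/255 × 0.47; cell vol = 4.24² × mean(4 corners)
unit = 4.24² × 0.47 / (4×255) = 0.0082838 mm³ per gray-sum
row 0: Σ corner-gray over 14 cells = 8071  → 66.8585
row 1: Σ corner-gray over 14 cells = 8309  → 68.8301
row 2: Σ corner-gray over 14 cells = 6611  → 54.7642
row 3: Σ corner-gray over 14 cells = 6419  → 53.1737
row 4: Σ corner-gray over 14 cells = 7656  → 63.4207
row 5: Σ corner-gray over 14 cells = 8056  → 66.7343
row 6: Σ corner-gray over 14 cells = 7694  → 63.7355
row 7: Σ corner-gray over 14 cells = 7183  → 59.5025
row 8: Σ corner-gray over 14 cells = 6796  → 56.2967
row 9: Σ corner-gray over 14 cells = 7064  → 58.5167
Σ rows: total corner-gray = 73859  → 611.8329 mm³


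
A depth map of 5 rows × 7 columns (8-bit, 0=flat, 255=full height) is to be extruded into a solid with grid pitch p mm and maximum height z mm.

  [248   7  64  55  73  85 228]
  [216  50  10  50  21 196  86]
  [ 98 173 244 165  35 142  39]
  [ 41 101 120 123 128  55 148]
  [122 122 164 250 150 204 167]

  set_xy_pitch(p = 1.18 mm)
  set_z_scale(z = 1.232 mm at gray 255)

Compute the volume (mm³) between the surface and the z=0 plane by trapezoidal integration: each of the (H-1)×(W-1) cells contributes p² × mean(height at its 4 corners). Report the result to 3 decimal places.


18.199

height_mm = gray/255 × 1.232; cell vol = 1.18² × mean(4 corners)
unit = 1.18² × 1.232 / (4×255) = 0.0016818 mm³ per gray-sum
row 0: Σ corner-gray over 6 cells = 2000  → 3.3636
row 1: Σ corner-gray over 6 cells = 2611  → 4.3912
row 2: Σ corner-gray over 6 cells = 2898  → 4.8739
row 3: Σ corner-gray over 6 cells = 3312  → 5.5701
Σ rows: total corner-gray = 10821  → 18.1988 mm³


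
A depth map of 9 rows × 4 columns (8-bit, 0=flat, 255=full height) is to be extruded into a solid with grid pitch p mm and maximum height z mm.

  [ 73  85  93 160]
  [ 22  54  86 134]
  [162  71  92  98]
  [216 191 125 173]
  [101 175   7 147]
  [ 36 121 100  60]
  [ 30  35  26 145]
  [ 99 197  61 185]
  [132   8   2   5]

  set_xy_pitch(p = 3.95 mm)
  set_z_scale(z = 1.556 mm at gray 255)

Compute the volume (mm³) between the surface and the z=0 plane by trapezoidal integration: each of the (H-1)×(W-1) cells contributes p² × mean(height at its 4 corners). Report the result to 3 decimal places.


221.972

height_mm = gray/255 × 1.556; cell vol = 3.95² × mean(4 corners)
unit = 3.95² × 1.556 / (4×255) = 0.0238015 mm³ per gray-sum
row 0: Σ corner-gray over 3 cells = 1025  → 24.3965
row 1: Σ corner-gray over 3 cells = 1022  → 24.3251
row 2: Σ corner-gray over 3 cells = 1607  → 38.2489
row 3: Σ corner-gray over 3 cells = 1633  → 38.8678
row 4: Σ corner-gray over 3 cells = 1150  → 27.3717
row 5: Σ corner-gray over 3 cells = 835  → 19.8742
row 6: Σ corner-gray over 3 cells = 1097  → 26.1102
row 7: Σ corner-gray over 3 cells = 957  → 22.7780
Σ rows: total corner-gray = 9326  → 221.9724 mm³


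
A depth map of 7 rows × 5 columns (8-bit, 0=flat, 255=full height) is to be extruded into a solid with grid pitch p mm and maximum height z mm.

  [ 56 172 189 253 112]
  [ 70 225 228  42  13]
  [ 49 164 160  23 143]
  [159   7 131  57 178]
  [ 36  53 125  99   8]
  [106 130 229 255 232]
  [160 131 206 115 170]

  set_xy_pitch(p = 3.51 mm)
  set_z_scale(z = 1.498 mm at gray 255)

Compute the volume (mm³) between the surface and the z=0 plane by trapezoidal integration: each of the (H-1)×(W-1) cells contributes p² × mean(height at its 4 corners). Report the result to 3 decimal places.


223.095

height_mm = gray/255 × 1.498; cell vol = 3.51² × mean(4 corners)
unit = 3.51² × 1.498 / (4×255) = 0.0180936 mm³ per gray-sum
row 0: Σ corner-gray over 4 cells = 2469  → 44.6732
row 1: Σ corner-gray over 4 cells = 1959  → 35.4454
row 2: Σ corner-gray over 4 cells = 1613  → 29.1850
row 3: Σ corner-gray over 4 cells = 1325  → 23.9741
row 4: Σ corner-gray over 4 cells = 2164  → 39.1546
row 5: Σ corner-gray over 4 cells = 2800  → 50.6622
Σ rows: total corner-gray = 12330  → 223.0945 mm³


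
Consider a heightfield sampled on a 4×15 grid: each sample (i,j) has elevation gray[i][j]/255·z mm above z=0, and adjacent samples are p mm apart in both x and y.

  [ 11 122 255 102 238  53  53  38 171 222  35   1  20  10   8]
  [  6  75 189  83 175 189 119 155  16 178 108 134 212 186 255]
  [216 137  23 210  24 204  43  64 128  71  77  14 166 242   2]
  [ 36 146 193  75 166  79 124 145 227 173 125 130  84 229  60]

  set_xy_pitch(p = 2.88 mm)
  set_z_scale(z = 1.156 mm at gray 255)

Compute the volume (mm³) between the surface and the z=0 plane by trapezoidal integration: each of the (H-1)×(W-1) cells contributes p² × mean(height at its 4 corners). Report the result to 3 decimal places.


191.701

height_mm = gray/255 × 1.156; cell vol = 2.88² × mean(4 corners)
unit = 2.88² × 1.156 / (4×255) = 0.00940032 mm³ per gray-sum
row 0: Σ corner-gray over 14 cells = 6558  → 61.6473
row 1: Σ corner-gray over 14 cells = 6923  → 65.0784
row 2: Σ corner-gray over 14 cells = 6912  → 64.9750
Σ rows: total corner-gray = 20393  → 191.7007 mm³


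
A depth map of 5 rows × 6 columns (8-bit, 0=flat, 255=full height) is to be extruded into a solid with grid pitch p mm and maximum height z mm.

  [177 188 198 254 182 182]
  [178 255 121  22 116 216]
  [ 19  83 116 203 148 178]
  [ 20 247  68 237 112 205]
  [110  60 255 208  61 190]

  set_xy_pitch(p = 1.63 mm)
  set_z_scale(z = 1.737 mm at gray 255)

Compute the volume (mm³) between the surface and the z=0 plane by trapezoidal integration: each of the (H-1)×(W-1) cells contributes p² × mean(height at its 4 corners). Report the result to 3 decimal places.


54.362

height_mm = gray/255 × 1.737; cell vol = 1.63² × mean(4 corners)
unit = 1.63² × 1.737 / (4×255) = 0.00452454 mm³ per gray-sum
row 0: Σ corner-gray over 5 cells = 3425  → 15.4966
row 1: Σ corner-gray over 5 cells = 2719  → 12.3022
row 2: Σ corner-gray over 5 cells = 2850  → 12.8950
row 3: Σ corner-gray over 5 cells = 3021  → 13.6686
Σ rows: total corner-gray = 12015  → 54.3624 mm³


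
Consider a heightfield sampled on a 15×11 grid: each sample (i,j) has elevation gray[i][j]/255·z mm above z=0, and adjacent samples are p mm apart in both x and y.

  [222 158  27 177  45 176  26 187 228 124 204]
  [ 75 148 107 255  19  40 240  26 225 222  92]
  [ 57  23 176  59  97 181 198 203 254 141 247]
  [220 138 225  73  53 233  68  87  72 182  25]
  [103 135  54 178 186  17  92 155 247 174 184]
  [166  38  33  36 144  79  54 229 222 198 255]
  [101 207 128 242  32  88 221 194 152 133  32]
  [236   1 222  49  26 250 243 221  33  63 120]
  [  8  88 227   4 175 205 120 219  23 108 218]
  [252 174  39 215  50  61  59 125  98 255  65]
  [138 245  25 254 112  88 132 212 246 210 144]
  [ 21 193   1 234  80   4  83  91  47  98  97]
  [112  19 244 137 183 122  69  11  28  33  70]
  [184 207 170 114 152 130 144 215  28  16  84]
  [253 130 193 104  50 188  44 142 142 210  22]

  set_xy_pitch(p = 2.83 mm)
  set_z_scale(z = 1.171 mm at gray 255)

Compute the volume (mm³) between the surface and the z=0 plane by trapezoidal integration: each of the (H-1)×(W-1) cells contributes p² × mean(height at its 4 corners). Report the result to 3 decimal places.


667.403

height_mm = gray/255 × 1.171; cell vol = 2.83² × mean(4 corners)
unit = 2.83² × 1.171 / (4×255) = 0.00919453 mm³ per gray-sum
row 0: Σ corner-gray over 10 cells = 5453  → 50.1378
row 1: Σ corner-gray over 10 cells = 5699  → 52.3996
row 2: Σ corner-gray over 10 cells = 5475  → 50.3401
row 3: Σ corner-gray over 10 cells = 5270  → 48.4552
row 4: Σ corner-gray over 10 cells = 5250  → 48.2713
row 5: Σ corner-gray over 10 cells = 5414  → 49.7792
row 6: Σ corner-gray over 10 cells = 5499  → 50.5607
row 7: Σ corner-gray over 10 cells = 5136  → 47.2231
row 8: Σ corner-gray over 10 cells = 5033  → 46.2761
row 9: Σ corner-gray over 10 cells = 5799  → 53.3191
row 10: Σ corner-gray over 10 cells = 5110  → 46.9841
row 11: Σ corner-gray over 10 cells = 3654  → 33.5968
row 12: Σ corner-gray over 10 cells = 4494  → 41.3202
row 13: Σ corner-gray over 10 cells = 5301  → 48.7402
Σ rows: total corner-gray = 72587  → 667.4034 mm³


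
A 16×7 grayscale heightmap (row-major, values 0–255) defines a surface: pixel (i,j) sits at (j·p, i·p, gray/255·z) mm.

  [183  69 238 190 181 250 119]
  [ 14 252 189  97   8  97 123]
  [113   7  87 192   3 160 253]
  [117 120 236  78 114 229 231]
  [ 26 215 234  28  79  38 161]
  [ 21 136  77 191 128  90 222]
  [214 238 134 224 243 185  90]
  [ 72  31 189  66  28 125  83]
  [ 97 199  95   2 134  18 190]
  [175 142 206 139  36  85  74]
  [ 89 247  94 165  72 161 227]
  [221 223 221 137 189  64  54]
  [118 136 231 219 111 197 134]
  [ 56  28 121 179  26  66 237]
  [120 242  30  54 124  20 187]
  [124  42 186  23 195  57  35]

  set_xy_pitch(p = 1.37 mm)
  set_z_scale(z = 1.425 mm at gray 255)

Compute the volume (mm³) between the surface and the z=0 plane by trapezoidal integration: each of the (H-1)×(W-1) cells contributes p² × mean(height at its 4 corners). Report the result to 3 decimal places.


122.205

height_mm = gray/255 × 1.425; cell vol = 1.37² × mean(4 corners)
unit = 1.37² × 1.425 / (4×255) = 0.00262214 mm³ per gray-sum
row 0: Σ corner-gray over 6 cells = 3581  → 9.3899
row 1: Σ corner-gray over 6 cells = 2687  → 7.0457
row 2: Σ corner-gray over 6 cells = 3166  → 8.3017
row 3: Σ corner-gray over 6 cells = 3277  → 8.5928
row 4: Σ corner-gray over 6 cells = 2862  → 7.5046
row 5: Σ corner-gray over 6 cells = 3839  → 10.0664
row 6: Σ corner-gray over 6 cells = 3385  → 8.8759
row 7: Σ corner-gray over 6 cells = 2216  → 5.8107
row 8: Σ corner-gray over 6 cells = 2648  → 6.9434
row 9: Σ corner-gray over 6 cells = 3259  → 8.5456
row 10: Σ corner-gray over 6 cells = 3737  → 9.7989
row 11: Σ corner-gray over 6 cells = 3983  → 10.4440
row 12: Σ corner-gray over 6 cells = 3173  → 8.3200
row 13: Σ corner-gray over 6 cells = 2380  → 6.2407
row 14: Σ corner-gray over 6 cells = 2412  → 6.3246
Σ rows: total corner-gray = 46605  → 122.2048 mm³


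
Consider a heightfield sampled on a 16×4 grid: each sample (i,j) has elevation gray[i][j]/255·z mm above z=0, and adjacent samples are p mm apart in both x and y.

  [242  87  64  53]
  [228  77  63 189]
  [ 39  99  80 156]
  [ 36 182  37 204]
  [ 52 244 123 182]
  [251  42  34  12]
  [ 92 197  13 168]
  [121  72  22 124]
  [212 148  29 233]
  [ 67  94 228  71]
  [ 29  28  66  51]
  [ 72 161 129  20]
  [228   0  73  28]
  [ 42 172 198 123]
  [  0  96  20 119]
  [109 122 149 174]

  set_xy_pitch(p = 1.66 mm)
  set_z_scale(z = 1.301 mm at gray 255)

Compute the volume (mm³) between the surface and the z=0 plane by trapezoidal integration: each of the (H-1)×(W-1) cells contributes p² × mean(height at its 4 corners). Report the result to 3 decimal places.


65.473

height_mm = gray/255 × 1.301; cell vol = 1.66² × mean(4 corners)
unit = 1.66² × 1.301 / (4×255) = 0.00351474 mm³ per gray-sum
row 0: Σ corner-gray over 3 cells = 1294  → 4.5481
row 1: Σ corner-gray over 3 cells = 1250  → 4.3934
row 2: Σ corner-gray over 3 cells = 1231  → 4.3266
row 3: Σ corner-gray over 3 cells = 1646  → 5.7853
row 4: Σ corner-gray over 3 cells = 1383  → 4.8609
row 5: Σ corner-gray over 3 cells = 1095  → 3.8486
row 6: Σ corner-gray over 3 cells = 1113  → 3.9119
row 7: Σ corner-gray over 3 cells = 1232  → 4.3302
row 8: Σ corner-gray over 3 cells = 1581  → 5.5568
row 9: Σ corner-gray over 3 cells = 1050  → 3.6905
row 10: Σ corner-gray over 3 cells = 940  → 3.3039
row 11: Σ corner-gray over 3 cells = 1074  → 3.7748
row 12: Σ corner-gray over 3 cells = 1307  → 4.5938
row 13: Σ corner-gray over 3 cells = 1256  → 4.4145
row 14: Σ corner-gray over 3 cells = 1176  → 4.1333
Σ rows: total corner-gray = 18628  → 65.4726 mm³


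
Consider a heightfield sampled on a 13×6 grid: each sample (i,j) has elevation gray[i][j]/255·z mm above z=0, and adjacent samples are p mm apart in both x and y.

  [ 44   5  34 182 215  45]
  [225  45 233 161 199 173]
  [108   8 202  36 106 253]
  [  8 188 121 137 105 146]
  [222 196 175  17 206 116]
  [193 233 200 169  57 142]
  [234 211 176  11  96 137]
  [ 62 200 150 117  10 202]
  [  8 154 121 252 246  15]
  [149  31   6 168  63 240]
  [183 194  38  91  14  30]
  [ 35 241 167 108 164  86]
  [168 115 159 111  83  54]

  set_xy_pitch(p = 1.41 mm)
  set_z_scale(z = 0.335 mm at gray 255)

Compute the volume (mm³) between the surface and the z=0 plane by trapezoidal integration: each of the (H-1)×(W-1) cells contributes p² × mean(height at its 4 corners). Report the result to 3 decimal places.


20.467

height_mm = gray/255 × 0.335; cell vol = 1.41² × mean(4 corners)
unit = 1.41² × 0.335 / (4×255) = 0.000652954 mm³ per gray-sum
row 0: Σ corner-gray over 5 cells = 2635  → 1.7205
row 1: Σ corner-gray over 5 cells = 2739  → 1.7884
row 2: Σ corner-gray over 5 cells = 2321  → 1.5155
row 3: Σ corner-gray over 5 cells = 2782  → 1.8165
row 4: Σ corner-gray over 5 cells = 3179  → 2.0757
row 5: Σ corner-gray over 5 cells = 3012  → 1.9667
row 6: Σ corner-gray over 5 cells = 2577  → 1.6827
row 7: Σ corner-gray over 5 cells = 2787  → 1.8198
row 8: Σ corner-gray over 5 cells = 2494  → 1.6285
row 9: Σ corner-gray over 5 cells = 1812  → 1.1832
row 10: Σ corner-gray over 5 cells = 2368  → 1.5462
row 11: Σ corner-gray over 5 cells = 2639  → 1.7231
Σ rows: total corner-gray = 31345  → 20.4669 mm³


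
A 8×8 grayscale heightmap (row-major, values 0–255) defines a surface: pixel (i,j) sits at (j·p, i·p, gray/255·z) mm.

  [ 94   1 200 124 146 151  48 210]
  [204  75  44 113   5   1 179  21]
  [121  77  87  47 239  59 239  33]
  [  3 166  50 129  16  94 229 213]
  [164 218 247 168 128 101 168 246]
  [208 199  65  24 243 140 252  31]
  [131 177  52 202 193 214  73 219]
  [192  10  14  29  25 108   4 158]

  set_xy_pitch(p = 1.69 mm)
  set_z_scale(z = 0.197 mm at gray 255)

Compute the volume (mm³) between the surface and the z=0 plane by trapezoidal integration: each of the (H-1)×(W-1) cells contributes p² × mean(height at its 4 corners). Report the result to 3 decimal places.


13.467

height_mm = gray/255 × 0.197; cell vol = 1.69² × mean(4 corners)
unit = 1.69² × 0.197 / (4×255) = 0.000551619 mm³ per gray-sum
row 0: Σ corner-gray over 7 cells = 2703  → 1.4910
row 1: Σ corner-gray over 7 cells = 2709  → 1.4943
row 2: Σ corner-gray over 7 cells = 3234  → 1.7839
row 3: Σ corner-gray over 7 cells = 4054  → 2.2363
row 4: Σ corner-gray over 7 cells = 4555  → 2.5126
row 5: Σ corner-gray over 7 cells = 4257  → 2.3482
row 6: Σ corner-gray over 7 cells = 2902  → 1.6008
Σ rows: total corner-gray = 24414  → 13.4672 mm³


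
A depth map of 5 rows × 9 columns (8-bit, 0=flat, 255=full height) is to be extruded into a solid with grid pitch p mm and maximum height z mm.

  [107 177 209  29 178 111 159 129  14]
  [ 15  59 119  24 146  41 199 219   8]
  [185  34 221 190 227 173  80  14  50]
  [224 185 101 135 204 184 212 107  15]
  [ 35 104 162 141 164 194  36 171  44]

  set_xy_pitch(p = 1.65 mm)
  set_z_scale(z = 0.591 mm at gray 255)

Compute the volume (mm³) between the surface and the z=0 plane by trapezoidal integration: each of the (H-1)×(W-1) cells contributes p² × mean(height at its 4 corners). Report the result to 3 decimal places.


height_mm = gray/255 × 0.591; cell vol = 1.65² × mean(4 corners)
unit = 1.65² × 0.591 / (4×255) = 0.00157745 mm³ per gray-sum
row 0: Σ corner-gray over 8 cells = 3742  → 5.9028
row 1: Σ corner-gray over 8 cells = 3750  → 5.9154
row 2: Σ corner-gray over 8 cells = 4608  → 7.2689
row 3: Σ corner-gray over 8 cells = 4518  → 7.1269
Σ rows: total corner-gray = 16618  → 26.2140 mm³

26.214


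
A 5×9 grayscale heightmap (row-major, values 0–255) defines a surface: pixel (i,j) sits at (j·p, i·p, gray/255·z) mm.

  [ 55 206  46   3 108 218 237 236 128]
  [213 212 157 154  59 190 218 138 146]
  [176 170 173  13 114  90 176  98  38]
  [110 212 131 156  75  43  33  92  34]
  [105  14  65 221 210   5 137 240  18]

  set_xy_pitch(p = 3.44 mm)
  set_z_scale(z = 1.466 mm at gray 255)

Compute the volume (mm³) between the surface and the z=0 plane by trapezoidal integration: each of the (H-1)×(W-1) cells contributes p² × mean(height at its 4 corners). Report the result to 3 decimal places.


height_mm = gray/255 × 1.466; cell vol = 3.44² × mean(4 corners)
unit = 3.44² × 1.466 / (4×255) = 0.0170079 mm³ per gray-sum
row 0: Σ corner-gray over 8 cells = 4906  → 83.4408
row 1: Σ corner-gray over 8 cells = 4497  → 76.4845
row 2: Σ corner-gray over 8 cells = 3510  → 59.6977
row 3: Σ corner-gray over 8 cells = 3535  → 60.1229
Σ rows: total corner-gray = 16448  → 279.7459 mm³

279.746


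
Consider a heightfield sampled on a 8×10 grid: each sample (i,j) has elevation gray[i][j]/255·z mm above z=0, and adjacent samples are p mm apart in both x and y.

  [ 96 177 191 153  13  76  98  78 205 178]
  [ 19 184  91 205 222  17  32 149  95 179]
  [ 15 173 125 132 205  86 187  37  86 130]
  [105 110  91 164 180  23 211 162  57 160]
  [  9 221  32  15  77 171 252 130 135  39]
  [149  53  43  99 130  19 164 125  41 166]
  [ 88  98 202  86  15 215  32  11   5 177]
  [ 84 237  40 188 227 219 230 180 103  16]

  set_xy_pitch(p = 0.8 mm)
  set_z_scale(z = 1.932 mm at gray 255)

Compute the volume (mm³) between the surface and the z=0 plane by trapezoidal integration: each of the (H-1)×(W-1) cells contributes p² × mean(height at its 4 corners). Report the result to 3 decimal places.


35.465

height_mm = gray/255 × 1.932; cell vol = 0.8² × mean(4 corners)
unit = 0.8² × 1.932 / (4×255) = 0.00121224 mm³ per gray-sum
row 0: Σ corner-gray over 9 cells = 4444  → 5.3872
row 1: Σ corner-gray over 9 cells = 4395  → 5.3278
row 2: Σ corner-gray over 9 cells = 4468  → 5.4163
row 3: Σ corner-gray over 9 cells = 4375  → 5.3035
row 4: Σ corner-gray over 9 cells = 3777  → 4.5786
row 5: Σ corner-gray over 9 cells = 3256  → 3.9470
row 6: Σ corner-gray over 9 cells = 4541  → 5.5048
Σ rows: total corner-gray = 29256  → 35.4652 mm³


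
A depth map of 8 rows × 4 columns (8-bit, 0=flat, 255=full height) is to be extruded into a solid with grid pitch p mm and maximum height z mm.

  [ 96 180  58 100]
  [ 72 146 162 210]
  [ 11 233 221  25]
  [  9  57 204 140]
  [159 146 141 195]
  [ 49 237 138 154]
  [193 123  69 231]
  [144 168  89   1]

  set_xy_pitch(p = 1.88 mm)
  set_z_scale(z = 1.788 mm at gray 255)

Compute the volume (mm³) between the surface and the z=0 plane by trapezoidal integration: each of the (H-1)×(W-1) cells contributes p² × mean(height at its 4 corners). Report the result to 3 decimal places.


height_mm = gray/255 × 1.788; cell vol = 1.88² × mean(4 corners)
unit = 1.88² × 1.788 / (4×255) = 0.0061956 mm³ per gray-sum
row 0: Σ corner-gray over 3 cells = 1570  → 9.7271
row 1: Σ corner-gray over 3 cells = 1842  → 11.4123
row 2: Σ corner-gray over 3 cells = 1615  → 10.0059
row 3: Σ corner-gray over 3 cells = 1599  → 9.9068
row 4: Σ corner-gray over 3 cells = 1881  → 11.6539
row 5: Σ corner-gray over 3 cells = 1761  → 10.9104
row 6: Σ corner-gray over 3 cells = 1467  → 9.0889
Σ rows: total corner-gray = 11735  → 72.7053 mm³

72.705


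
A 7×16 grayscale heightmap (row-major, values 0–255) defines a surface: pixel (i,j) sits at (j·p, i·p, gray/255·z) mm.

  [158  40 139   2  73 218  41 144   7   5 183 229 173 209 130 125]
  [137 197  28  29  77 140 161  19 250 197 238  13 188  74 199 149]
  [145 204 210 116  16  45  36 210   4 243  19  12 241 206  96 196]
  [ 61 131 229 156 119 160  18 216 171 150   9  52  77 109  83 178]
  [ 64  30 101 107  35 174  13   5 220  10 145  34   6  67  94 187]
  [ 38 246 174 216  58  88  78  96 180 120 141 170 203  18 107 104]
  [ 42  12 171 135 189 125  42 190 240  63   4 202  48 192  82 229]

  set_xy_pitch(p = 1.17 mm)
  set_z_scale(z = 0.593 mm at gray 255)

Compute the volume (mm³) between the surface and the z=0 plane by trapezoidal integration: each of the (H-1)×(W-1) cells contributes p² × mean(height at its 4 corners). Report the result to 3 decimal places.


height_mm = gray/255 × 0.593; cell vol = 1.17² × mean(4 corners)
unit = 1.17² × 0.593 / (4×255) = 0.000795841 mm³ per gray-sum
row 0: Σ corner-gray over 15 cells = 7375  → 5.8693
row 1: Σ corner-gray over 15 cells = 7563  → 6.0189
row 2: Σ corner-gray over 15 cells = 7256  → 5.7746
row 3: Σ corner-gray over 15 cells = 5932  → 4.7209
row 4: Σ corner-gray over 15 cells = 6265  → 4.9859
row 5: Σ corner-gray over 15 cells = 7593  → 6.0428
Σ rows: total corner-gray = 41984  → 33.4126 mm³

33.413


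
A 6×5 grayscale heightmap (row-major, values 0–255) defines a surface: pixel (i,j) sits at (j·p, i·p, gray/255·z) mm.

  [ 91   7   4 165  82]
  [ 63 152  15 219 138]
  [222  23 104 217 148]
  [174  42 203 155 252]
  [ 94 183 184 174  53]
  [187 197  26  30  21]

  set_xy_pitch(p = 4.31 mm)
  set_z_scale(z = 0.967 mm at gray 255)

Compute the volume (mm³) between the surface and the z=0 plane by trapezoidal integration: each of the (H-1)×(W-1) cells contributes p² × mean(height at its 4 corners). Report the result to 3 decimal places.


179.825

height_mm = gray/255 × 0.967; cell vol = 4.31² × mean(4 corners)
unit = 4.31² × 0.967 / (4×255) = 0.0176109 mm³ per gray-sum
row 0: Σ corner-gray over 4 cells = 1498  → 26.3811
row 1: Σ corner-gray over 4 cells = 2031  → 35.7677
row 2: Σ corner-gray over 4 cells = 2284  → 40.2232
row 3: Σ corner-gray over 4 cells = 2455  → 43.2347
row 4: Σ corner-gray over 4 cells = 1943  → 34.2179
Σ rows: total corner-gray = 10211  → 179.8246 mm³


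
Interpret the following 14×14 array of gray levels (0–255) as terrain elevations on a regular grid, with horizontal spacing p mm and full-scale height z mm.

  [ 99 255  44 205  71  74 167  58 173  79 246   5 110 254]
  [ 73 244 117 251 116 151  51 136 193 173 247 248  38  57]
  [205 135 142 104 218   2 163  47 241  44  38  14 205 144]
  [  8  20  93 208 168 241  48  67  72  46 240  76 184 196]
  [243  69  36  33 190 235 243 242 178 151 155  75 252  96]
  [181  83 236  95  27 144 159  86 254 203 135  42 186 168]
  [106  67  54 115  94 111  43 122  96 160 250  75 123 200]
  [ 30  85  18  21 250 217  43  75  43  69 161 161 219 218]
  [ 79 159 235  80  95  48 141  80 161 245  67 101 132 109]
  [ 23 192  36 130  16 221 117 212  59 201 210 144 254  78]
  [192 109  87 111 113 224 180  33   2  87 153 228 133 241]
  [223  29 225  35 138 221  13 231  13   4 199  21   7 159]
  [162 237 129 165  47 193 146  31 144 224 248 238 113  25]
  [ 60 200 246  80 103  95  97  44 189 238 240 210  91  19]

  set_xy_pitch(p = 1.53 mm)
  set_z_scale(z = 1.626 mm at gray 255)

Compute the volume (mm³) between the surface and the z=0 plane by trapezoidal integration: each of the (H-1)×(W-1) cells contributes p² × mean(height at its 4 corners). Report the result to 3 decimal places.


height_mm = gray/255 × 1.626; cell vol = 1.53² × mean(4 corners)
unit = 1.53² × 1.626 / (4×255) = 0.00373167 mm³ per gray-sum
row 0: Σ corner-gray over 13 cells = 7387  → 27.5658
row 1: Σ corner-gray over 13 cells = 7115  → 26.5508
row 2: Σ corner-gray over 13 cells = 6185  → 23.0804
row 3: Σ corner-gray over 13 cells = 7187  → 26.8195
row 4: Σ corner-gray over 13 cells = 7706  → 28.7562
row 5: Σ corner-gray over 13 cells = 6575  → 24.5357
row 6: Σ corner-gray over 13 cells = 5898  → 22.0094
row 7: Σ corner-gray over 13 cells = 6248  → 23.3155
row 8: Σ corner-gray over 13 cells = 6961  → 25.9762
row 9: Σ corner-gray over 13 cells = 7038  → 26.2635
row 10: Σ corner-gray over 13 cells = 6007  → 22.4161
row 11: Σ corner-gray over 13 cells = 6671  → 24.8940
row 12: Σ corner-gray over 13 cells = 7762  → 28.9652
Σ rows: total corner-gray = 88740  → 331.1484 mm³

331.148


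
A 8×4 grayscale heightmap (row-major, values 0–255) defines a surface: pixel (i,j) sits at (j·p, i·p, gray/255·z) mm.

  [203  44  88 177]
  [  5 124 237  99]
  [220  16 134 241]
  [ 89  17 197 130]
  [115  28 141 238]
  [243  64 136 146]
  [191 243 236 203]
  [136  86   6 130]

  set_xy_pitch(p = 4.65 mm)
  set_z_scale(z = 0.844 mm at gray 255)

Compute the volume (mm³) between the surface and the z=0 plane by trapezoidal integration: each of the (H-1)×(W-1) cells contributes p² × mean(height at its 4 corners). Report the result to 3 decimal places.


200.851

height_mm = gray/255 × 0.844; cell vol = 4.65² × mean(4 corners)
unit = 4.65² × 0.844 / (4×255) = 0.0178916 mm³ per gray-sum
row 0: Σ corner-gray over 3 cells = 1470  → 26.3006
row 1: Σ corner-gray over 3 cells = 1587  → 28.3939
row 2: Σ corner-gray over 3 cells = 1408  → 25.1913
row 3: Σ corner-gray over 3 cells = 1338  → 23.9389
row 4: Σ corner-gray over 3 cells = 1480  → 26.4795
row 5: Σ corner-gray over 3 cells = 2141  → 38.3058
row 6: Σ corner-gray over 3 cells = 1802  → 32.2406
Σ rows: total corner-gray = 11226  → 200.8506 mm³


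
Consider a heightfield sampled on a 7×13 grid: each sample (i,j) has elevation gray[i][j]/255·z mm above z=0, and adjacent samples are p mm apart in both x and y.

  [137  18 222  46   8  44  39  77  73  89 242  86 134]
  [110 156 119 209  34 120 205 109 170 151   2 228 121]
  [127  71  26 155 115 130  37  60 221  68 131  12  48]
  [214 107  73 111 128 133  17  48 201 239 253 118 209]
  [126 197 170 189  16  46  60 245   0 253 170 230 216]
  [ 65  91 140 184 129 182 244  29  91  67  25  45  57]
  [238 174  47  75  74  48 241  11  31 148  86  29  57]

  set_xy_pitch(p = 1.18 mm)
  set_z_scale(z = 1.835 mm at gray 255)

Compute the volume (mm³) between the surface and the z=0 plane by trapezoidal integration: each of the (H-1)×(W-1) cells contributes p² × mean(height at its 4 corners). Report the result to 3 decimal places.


height_mm = gray/255 × 1.835; cell vol = 1.18² × mean(4 corners)
unit = 1.18² × 1.835 / (4×255) = 0.00250495 mm³ per gray-sum
row 0: Σ corner-gray over 12 cells = 5396  → 13.5167
row 1: Σ corner-gray over 12 cells = 5464  → 13.6871
row 2: Σ corner-gray over 12 cells = 5506  → 13.7923
row 3: Σ corner-gray over 12 cells = 6773  → 16.9661
row 4: Σ corner-gray over 12 cells = 6070  → 15.2051
row 5: Σ corner-gray over 12 cells = 4799  → 12.0213
Σ rows: total corner-gray = 34008  → 85.1885 mm³

85.189


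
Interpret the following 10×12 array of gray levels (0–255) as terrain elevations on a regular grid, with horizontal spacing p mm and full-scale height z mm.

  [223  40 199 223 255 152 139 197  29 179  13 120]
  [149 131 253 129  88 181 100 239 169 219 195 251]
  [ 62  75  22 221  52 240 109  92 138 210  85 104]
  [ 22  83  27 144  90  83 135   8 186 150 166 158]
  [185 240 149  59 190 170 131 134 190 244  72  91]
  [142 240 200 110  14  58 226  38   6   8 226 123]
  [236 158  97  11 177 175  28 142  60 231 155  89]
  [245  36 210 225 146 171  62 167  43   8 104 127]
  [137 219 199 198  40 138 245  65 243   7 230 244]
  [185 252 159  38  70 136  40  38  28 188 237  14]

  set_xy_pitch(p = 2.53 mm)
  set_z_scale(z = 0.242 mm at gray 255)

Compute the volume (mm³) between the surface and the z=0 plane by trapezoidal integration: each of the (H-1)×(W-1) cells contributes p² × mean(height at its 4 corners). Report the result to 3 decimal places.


height_mm = gray/255 × 0.242; cell vol = 2.53² × mean(4 corners)
unit = 2.53² × 0.242 / (4×255) = 0.00151864 mm³ per gray-sum
row 0: Σ corner-gray over 11 cells = 7003  → 10.6351
row 1: Σ corner-gray over 11 cells = 6462  → 9.8135
row 2: Σ corner-gray over 11 cells = 4978  → 7.5598
row 3: Σ corner-gray over 11 cells = 5758  → 8.7444
row 4: Σ corner-gray over 11 cells = 5951  → 9.0375
row 5: Σ corner-gray over 11 cells = 5310  → 8.0640
row 6: Σ corner-gray over 11 cells = 5509  → 8.3662
row 7: Σ corner-gray over 11 cells = 6265  → 9.5143
row 8: Σ corner-gray over 11 cells = 6120  → 9.2941
Σ rows: total corner-gray = 53356  → 81.0288 mm³

81.029


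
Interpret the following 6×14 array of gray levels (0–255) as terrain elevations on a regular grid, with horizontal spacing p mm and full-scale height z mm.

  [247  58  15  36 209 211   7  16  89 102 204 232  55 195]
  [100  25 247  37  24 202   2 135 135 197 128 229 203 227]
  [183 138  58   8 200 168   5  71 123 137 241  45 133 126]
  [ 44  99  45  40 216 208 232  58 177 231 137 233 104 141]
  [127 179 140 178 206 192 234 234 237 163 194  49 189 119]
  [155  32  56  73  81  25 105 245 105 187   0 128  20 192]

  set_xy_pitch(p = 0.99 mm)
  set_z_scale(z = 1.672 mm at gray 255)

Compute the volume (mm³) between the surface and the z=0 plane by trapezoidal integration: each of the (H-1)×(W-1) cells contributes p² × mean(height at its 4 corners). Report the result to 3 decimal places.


height_mm = gray/255 × 1.672; cell vol = 0.99² × mean(4 corners)
unit = 0.99² × 1.672 / (4×255) = 0.0016066 mm³ per gray-sum
row 0: Σ corner-gray over 13 cells = 6365  → 10.2260
row 1: Σ corner-gray over 13 cells = 6418  → 10.3111
row 2: Σ corner-gray over 13 cells = 6708  → 10.7770
row 3: Σ corner-gray over 13 cells = 8381  → 13.4649
row 4: Σ corner-gray over 13 cells = 7097  → 11.4020
Σ rows: total corner-gray = 34969  → 56.1810 mm³

56.181


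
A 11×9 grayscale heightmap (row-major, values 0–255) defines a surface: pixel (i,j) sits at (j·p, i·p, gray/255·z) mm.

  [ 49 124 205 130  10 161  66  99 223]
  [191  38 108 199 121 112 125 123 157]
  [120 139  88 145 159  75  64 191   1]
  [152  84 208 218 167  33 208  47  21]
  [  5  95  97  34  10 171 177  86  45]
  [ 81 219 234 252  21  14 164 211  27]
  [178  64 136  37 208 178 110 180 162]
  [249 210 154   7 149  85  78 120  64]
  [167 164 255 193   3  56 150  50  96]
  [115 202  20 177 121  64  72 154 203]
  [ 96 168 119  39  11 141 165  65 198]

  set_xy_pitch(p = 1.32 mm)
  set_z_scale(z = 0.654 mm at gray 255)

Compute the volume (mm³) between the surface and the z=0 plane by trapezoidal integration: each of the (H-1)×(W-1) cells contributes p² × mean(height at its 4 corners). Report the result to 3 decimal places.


43.543

height_mm = gray/255 × 0.654; cell vol = 1.32² × mean(4 corners)
unit = 1.32² × 0.654 / (4×255) = 0.00111719 mm³ per gray-sum
row 0: Σ corner-gray over 8 cells = 3862  → 4.3146
row 1: Σ corner-gray over 8 cells = 3843  → 4.2933
row 2: Σ corner-gray over 8 cells = 3946  → 4.4084
row 3: Σ corner-gray over 8 cells = 3493  → 3.9023
row 4: Σ corner-gray over 8 cells = 3728  → 4.1649
row 5: Σ corner-gray over 8 cells = 4504  → 5.0318
row 6: Σ corner-gray over 8 cells = 4085  → 4.5637
row 7: Σ corner-gray over 8 cells = 3924  → 4.3838
row 8: Σ corner-gray over 8 cells = 3943  → 4.4051
row 9: Σ corner-gray over 8 cells = 3648  → 4.0755
Σ rows: total corner-gray = 38976  → 43.5434 mm³
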